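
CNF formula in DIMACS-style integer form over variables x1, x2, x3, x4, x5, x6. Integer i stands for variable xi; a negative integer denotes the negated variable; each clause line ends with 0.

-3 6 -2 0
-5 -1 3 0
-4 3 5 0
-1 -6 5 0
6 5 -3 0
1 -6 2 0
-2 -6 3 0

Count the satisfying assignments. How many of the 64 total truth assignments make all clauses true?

Case analysis on x3 and x6:
  x3=T, x6=T: x4 free; 4 ways for (x1,x2,x5) × 2^1 = 8.
  x3=T, x6=F: remaining (x1,x2,x4,x5) ∈ {(F,F,F,T); (F,F,T,T); (T,F,F,T); (T,F,T,T)} — 4.
  x3=F, x6=T: a clause becomes empty — 0.
  x3=F, x6=F: x2 free; 4 ways for (x1,x4,x5) × 2^1 = 8.
Total: 8 + 4 + 0 + 8 = 20.

20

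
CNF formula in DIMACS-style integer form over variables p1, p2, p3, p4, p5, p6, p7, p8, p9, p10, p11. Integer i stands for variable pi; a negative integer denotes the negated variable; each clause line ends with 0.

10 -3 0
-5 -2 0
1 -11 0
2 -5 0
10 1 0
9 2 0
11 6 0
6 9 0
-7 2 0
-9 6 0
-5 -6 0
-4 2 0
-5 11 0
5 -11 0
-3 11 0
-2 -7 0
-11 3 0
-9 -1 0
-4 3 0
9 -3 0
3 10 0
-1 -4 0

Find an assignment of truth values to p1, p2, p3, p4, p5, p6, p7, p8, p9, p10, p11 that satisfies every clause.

p1 = T, p2 = T, p3 = F, p4 = F, p5 = F, p6 = T, p7 = F, p8 = T, p9 = F, p10 = T, p11 = F

Check each clause:
  1. (p10 OR NOT p3) — p10 is true.
  2. (NOT p5 OR NOT p2) — NOT p5 is true.
  3. (p1 OR NOT p11) — p1 is true.
  4. (p2 OR NOT p5) — p2 is true.
  5. (p10 OR p1) — p1 is true.
  6. (p2 OR p9) — p2 is true.
  7. (p11 OR p6) — p6 is true.
  8. (p9 OR p6) — p6 is true.
  9. (NOT p7 OR p2) — NOT p7 is true.
  10. (p6 OR NOT p9) — p6 is true.
  11. (NOT p6 OR NOT p5) — NOT p5 is true.
  12. (NOT p4 OR p2) — p2 is true.
  13. (NOT p5 OR p11) — NOT p5 is true.
  14. (NOT p11 OR p5) — NOT p11 is true.
  15. (NOT p3 OR p11) — NOT p3 is true.
  16. (NOT p7 OR NOT p2) — NOT p7 is true.
  17. (p3 OR NOT p11) — NOT p11 is true.
  18. (NOT p1 OR NOT p9) — NOT p9 is true.
  19. (p3 OR NOT p4) — NOT p4 is true.
  20. (NOT p3 OR p9) — NOT p3 is true.
  21. (p3 OR p10) — p10 is true.
  22. (NOT p1 OR NOT p4) — NOT p4 is true.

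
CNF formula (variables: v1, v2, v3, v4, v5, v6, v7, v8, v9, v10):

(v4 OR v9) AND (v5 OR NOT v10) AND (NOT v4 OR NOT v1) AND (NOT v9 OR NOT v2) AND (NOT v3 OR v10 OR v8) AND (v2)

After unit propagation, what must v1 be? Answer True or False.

(v2) stands alone — v2 = True.
In (NOT v9 OR NOT v2), NOT v2 is now false; NOT v9 must hold, so v9 = False.
(v9 OR v4) with v9 = False leaves only v4, so v4 = True.
From (NOT v4 OR NOT v1) and v4 = True: v1 = False.

False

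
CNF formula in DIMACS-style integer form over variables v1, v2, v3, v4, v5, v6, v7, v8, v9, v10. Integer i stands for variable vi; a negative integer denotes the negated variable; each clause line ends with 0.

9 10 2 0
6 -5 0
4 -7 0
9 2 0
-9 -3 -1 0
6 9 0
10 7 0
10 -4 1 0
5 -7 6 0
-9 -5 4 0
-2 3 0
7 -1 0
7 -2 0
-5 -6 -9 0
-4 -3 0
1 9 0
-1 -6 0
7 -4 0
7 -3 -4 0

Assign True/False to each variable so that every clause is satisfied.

v1=False, v2=False, v3=False, v4=True, v5=False, v6=True, v7=True, v8=True, v9=True, v10=True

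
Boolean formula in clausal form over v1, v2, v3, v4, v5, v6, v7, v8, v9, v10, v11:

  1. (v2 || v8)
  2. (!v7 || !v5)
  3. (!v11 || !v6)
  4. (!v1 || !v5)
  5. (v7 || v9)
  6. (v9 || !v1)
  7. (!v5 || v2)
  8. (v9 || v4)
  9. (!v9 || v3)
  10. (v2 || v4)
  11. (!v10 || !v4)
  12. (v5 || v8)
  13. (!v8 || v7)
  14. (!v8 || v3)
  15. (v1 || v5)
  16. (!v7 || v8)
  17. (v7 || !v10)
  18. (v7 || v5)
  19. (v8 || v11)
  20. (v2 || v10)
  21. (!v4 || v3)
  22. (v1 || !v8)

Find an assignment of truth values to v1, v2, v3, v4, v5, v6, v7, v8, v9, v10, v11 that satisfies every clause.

v1=True  v2=True  v3=True  v4=False  v5=False  v6=True  v7=True  v8=True  v9=True  v10=False  v11=False

Pure literal: v2 appears only positively; assign v2 = True.
Pure literal: v3 appears only positively; assign v3 = True.
Try v1 = True.
  then v5 is forced to False.
  then v9 is forced to True.
  then v8 is forced to True.
  then v7 is forced to True.
Branch on v4: take v4 = False.
Try v6 = True.
  then v11 is forced to False.
v10 is now unconstrained; take v10 = False.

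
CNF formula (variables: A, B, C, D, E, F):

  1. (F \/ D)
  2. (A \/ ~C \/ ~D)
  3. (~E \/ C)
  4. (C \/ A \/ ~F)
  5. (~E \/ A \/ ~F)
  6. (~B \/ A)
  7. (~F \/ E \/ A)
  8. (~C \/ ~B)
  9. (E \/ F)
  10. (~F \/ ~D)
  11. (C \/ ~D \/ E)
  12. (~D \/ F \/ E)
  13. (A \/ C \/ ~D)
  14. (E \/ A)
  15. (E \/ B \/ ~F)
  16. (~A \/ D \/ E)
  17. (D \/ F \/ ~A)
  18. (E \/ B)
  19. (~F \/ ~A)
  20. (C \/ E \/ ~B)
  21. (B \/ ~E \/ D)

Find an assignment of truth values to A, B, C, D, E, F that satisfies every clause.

A = 1  B = 0  C = 1  D = 1  E = 1  F = 0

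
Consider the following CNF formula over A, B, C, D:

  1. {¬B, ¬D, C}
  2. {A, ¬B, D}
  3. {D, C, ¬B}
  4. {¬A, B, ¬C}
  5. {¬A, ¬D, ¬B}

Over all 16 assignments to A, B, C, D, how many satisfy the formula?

8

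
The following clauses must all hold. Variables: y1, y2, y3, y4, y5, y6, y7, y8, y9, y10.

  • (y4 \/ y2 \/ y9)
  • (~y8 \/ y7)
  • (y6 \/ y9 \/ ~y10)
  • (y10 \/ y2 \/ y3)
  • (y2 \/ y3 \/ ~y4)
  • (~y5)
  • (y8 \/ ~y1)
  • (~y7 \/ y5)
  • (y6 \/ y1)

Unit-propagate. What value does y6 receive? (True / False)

True

(~y5) stands alone — y5 = False.
From (~y7 \/ y5) and y5 = False: y7 = False.
From (~y8 \/ y7) and y7 = False: y8 = False.
In (y8 \/ ~y1), y8 is now false; ~y1 must hold, so y1 = False.
From (y1 \/ y6) and y1 = False: y6 = True.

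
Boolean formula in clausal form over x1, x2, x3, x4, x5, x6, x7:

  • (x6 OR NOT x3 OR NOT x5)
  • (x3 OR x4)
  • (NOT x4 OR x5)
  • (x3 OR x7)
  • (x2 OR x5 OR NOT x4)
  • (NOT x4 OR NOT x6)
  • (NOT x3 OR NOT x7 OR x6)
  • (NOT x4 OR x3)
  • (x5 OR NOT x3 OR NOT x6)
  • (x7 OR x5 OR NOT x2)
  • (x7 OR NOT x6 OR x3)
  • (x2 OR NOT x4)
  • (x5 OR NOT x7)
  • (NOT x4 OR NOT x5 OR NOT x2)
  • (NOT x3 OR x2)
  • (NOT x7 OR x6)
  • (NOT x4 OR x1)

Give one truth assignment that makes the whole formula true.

x1=True, x2=True, x3=True, x4=False, x5=True, x6=True, x7=False

Check each clause:
  1. (x6 OR NOT x5 OR NOT x3) — x6 is true.
  2. (x4 OR x3) — x3 is true.
  3. (x5 OR NOT x4) — NOT x4 is true.
  4. (x3 OR x7) — x3 is true.
  5. (x5 OR x2 OR NOT x4) — x2 is true.
  6. (NOT x6 OR NOT x4) — NOT x4 is true.
  7. (x6 OR NOT x3 OR NOT x7) — NOT x7 is true.
  8. (NOT x4 OR x3) — x3 is true.
  9. (NOT x6 OR NOT x3 OR x5) — x5 is true.
  10. (x5 OR x7 OR NOT x2) — x5 is true.
  11. (NOT x6 OR x3 OR x7) — x3 is true.
  12. (x2 OR NOT x4) — x2 is true.
  13. (x5 OR NOT x7) — NOT x7 is true.
  14. (NOT x5 OR NOT x4 OR NOT x2) — NOT x4 is true.
  15. (x2 OR NOT x3) — x2 is true.
  16. (NOT x7 OR x6) — NOT x7 is true.
  17. (x1 OR NOT x4) — x1 is true.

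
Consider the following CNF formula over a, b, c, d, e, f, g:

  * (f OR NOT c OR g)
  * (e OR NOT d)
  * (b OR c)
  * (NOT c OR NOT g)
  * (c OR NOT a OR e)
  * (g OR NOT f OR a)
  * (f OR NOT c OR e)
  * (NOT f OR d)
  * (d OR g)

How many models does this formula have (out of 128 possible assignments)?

12

Case analysis on c and f:
  c=T, f=T: remaining (a,b,d,e,g) ∈ {(T,F,T,T,F); (T,T,T,T,F)} — 2.
  c=T, f=F: a clause becomes empty — 0.
  c=F, f=T: remaining (a,b,d,e,g) ∈ {(F,T,T,T,T); (T,T,T,T,F); (T,T,T,T,T)} — 3.
  c=F, f=F: 7 of the 32 assignments to (a,b,d,e,g) work.
Total: 2 + 0 + 3 + 7 = 12.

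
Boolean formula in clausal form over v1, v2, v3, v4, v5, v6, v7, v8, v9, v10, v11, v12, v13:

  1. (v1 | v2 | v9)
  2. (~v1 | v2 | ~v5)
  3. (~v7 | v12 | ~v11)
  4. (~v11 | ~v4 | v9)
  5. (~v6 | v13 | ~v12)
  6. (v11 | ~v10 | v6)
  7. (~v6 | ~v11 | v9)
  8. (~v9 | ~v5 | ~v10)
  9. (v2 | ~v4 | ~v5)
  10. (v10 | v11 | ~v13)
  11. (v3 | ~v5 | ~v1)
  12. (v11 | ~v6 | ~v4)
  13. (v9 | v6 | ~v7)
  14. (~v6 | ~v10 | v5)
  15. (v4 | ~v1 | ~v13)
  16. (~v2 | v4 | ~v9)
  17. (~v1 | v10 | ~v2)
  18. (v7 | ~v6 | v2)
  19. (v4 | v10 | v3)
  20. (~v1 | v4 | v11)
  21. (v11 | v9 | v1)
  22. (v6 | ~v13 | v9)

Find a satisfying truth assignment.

v1=False, v2=True, v3=False, v4=True, v5=False, v6=False, v7=False, v8=True, v9=True, v10=False, v11=False, v12=False, v13=False

Check each clause:
  1. (v1 | v2 | v9) — v2 is true.
  2. (~v1 | ~v5 | v2) — v2 is true.
  3. (v12 | ~v11 | ~v7) — ~v7 is true.
  4. (v9 | ~v4 | ~v11) — v9 is true.
  5. (~v6 | ~v12 | v13) — ~v6 is true.
  6. (v6 | v11 | ~v10) — ~v10 is true.
  7. (~v11 | ~v6 | v9) — v9 is true.
  8. (~v5 | ~v10 | ~v9) — ~v5 is true.
  9. (~v4 | v2 | ~v5) — v2 is true.
  10. (v10 | ~v13 | v11) — ~v13 is true.
  11. (v3 | ~v1 | ~v5) — ~v1 is true.
  12. (~v4 | v11 | ~v6) — ~v6 is true.
  13. (v6 | ~v7 | v9) — v9 is true.
  14. (~v10 | v5 | ~v6) — ~v6 is true.
  15. (~v1 | v4 | ~v13) — ~v13 is true.
  16. (~v9 | ~v2 | v4) — v4 is true.
  17. (~v1 | v10 | ~v2) — ~v1 is true.
  18. (v2 | ~v6 | v7) — ~v6 is true.
  19. (v10 | v4 | v3) — v4 is true.
  20. (~v1 | v11 | v4) — v4 is true.
  21. (v1 | v11 | v9) — v9 is true.
  22. (v9 | ~v13 | v6) — v9 is true.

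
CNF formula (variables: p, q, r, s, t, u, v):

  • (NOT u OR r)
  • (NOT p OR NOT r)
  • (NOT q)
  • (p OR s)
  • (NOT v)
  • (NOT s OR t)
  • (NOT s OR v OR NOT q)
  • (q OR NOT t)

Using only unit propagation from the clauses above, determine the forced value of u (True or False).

False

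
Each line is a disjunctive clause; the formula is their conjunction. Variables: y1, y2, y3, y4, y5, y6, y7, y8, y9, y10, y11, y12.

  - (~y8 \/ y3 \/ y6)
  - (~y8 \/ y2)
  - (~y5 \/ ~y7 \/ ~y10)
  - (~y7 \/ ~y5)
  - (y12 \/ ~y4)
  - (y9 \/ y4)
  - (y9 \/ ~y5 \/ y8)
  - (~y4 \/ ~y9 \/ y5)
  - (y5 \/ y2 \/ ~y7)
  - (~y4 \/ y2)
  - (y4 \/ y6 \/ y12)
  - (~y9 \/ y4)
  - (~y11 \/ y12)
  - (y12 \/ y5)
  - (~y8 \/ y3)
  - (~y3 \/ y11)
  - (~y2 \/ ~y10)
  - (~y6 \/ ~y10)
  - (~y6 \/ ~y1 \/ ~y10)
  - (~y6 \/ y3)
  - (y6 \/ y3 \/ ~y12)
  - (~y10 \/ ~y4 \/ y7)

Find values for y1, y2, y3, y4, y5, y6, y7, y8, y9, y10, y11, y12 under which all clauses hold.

y1 = F  y2 = T  y3 = T  y4 = T  y5 = F  y6 = T  y7 = T  y8 = F  y9 = F  y10 = F  y11 = T  y12 = T

Check each clause:
  1. (~y8 \/ y3 \/ y6) — ~y8 is true.
  2. (~y8 \/ y2) — ~y8 is true.
  3. (~y5 \/ ~y10 \/ ~y7) — ~y5 is true.
  4. (~y7 \/ ~y5) — ~y5 is true.
  5. (y12 \/ ~y4) — y12 is true.
  6. (y9 \/ y4) — y4 is true.
  7. (y8 \/ y9 \/ ~y5) — ~y5 is true.
  8. (~y4 \/ ~y9 \/ y5) — ~y9 is true.
  9. (~y7 \/ y5 \/ y2) — y2 is true.
  10. (~y4 \/ y2) — y2 is true.
  11. (y12 \/ y4 \/ y6) — y4 is true.
  12. (~y9 \/ y4) — y4 is true.
  13. (~y11 \/ y12) — y12 is true.
  14. (y12 \/ y5) — y12 is true.
  15. (~y8 \/ y3) — ~y8 is true.
  16. (~y3 \/ y11) — y11 is true.
  17. (~y10 \/ ~y2) — ~y10 is true.
  18. (~y10 \/ ~y6) — ~y10 is true.
  19. (~y10 \/ ~y6 \/ ~y1) — ~y10 is true.
  20. (~y6 \/ y3) — y3 is true.
  21. (y3 \/ y6 \/ ~y12) — y3 is true.
  22. (~y10 \/ y7 \/ ~y4) — ~y10 is true.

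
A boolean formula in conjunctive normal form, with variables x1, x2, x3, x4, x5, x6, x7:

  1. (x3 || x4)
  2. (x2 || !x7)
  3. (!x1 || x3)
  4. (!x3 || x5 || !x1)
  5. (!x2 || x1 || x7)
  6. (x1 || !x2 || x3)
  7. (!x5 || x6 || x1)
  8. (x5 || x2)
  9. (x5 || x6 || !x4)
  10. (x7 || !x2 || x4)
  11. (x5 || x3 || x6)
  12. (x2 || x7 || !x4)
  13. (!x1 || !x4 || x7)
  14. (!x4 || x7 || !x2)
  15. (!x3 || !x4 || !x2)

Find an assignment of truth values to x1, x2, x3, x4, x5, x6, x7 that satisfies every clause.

Try x1 = True.
  then x3 is forced to True.
  then x5 is forced to True.
Try x2 = False.
  then x7 is forced to False.
  then x4 is forced to False.
x6 is now unconstrained; take x6 = False.
Every clause has at least one true literal under this assignment.

x1=1, x2=0, x3=1, x4=0, x5=1, x6=0, x7=0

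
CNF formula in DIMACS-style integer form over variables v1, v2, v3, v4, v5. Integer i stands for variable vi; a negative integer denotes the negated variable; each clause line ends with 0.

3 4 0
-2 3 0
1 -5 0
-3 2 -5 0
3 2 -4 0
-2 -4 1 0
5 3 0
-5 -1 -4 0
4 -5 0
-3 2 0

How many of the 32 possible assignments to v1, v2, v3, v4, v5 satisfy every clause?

Satisfying assignments:
  v1=0 v2=1 v3=1 v4=0 v5=0
  v1=1 v2=1 v3=1 v4=0 v5=0
  v1=1 v2=1 v3=1 v4=1 v5=0
That's 3 in total.

3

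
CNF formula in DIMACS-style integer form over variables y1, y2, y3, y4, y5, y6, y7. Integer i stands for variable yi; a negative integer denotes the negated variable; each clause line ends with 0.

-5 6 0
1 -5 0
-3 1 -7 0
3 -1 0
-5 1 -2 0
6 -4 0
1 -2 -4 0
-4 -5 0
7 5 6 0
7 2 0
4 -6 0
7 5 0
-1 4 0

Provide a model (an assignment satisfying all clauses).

y1 = 0, y2 = 1, y3 = 0, y4 = 0, y5 = 0, y6 = 0, y7 = 1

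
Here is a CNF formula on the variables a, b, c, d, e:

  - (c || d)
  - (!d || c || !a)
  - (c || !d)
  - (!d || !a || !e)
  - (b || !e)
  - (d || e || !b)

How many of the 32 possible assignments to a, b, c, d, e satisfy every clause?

9

Split on d, then c.
  d=1, c=1: 5 of the 8 assignments to (a,b,e) work.
  d=1, c=0: a clause becomes empty — 0.
  d=0, c=1: remaining (a,b,e) ∈ {(0,0,0); (0,1,1); (1,0,0); (1,1,1)} — 4.
  d=0, c=0: a clause becomes empty — 0.
Total: 5 + 0 + 4 + 0 = 9.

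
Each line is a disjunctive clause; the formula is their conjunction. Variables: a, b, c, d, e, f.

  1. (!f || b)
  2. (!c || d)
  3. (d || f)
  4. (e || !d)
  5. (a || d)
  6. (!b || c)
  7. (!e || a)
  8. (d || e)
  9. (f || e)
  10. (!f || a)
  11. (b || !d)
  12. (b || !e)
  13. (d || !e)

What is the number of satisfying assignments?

Satisfying assignments:
  a=T b=T c=T d=T e=T f=F
  a=T b=T c=T d=T e=T f=T
That's 2 in total.

2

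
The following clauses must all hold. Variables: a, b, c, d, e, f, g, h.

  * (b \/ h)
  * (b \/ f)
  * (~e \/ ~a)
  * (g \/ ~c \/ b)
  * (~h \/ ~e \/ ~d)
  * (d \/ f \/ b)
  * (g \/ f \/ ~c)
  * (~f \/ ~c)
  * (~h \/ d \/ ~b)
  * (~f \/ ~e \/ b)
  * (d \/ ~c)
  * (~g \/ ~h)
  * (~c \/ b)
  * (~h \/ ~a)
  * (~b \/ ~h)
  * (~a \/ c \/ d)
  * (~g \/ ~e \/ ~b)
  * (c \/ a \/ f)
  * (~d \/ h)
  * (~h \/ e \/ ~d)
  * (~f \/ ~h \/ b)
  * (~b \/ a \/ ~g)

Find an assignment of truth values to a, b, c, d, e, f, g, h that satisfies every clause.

a=False  b=True  c=False  d=False  e=True  f=True  g=False  h=False

Check each clause:
  1. (b \/ h) — b is true.
  2. (f \/ b) — b is true.
  3. (~a \/ ~e) — ~a is true.
  4. (g \/ ~c \/ b) — b is true.
  5. (~d \/ ~h \/ ~e) — ~h is true.
  6. (d \/ b \/ f) — b is true.
  7. (~c \/ g \/ f) — ~c is true.
  8. (~c \/ ~f) — ~c is true.
  9. (d \/ ~h \/ ~b) — ~h is true.
  10. (~f \/ b \/ ~e) — b is true.
  11. (~c \/ d) — ~c is true.
  12. (~g \/ ~h) — ~h is true.
  13. (b \/ ~c) — b is true.
  14. (~a \/ ~h) — ~h is true.
  15. (~h \/ ~b) — ~h is true.
  16. (d \/ ~a \/ c) — ~a is true.
  17. (~e \/ ~g \/ ~b) — ~g is true.
  18. (c \/ f \/ a) — f is true.
  19. (h \/ ~d) — ~d is true.
  20. (~d \/ ~h \/ e) — ~h is true.
  21. (~f \/ b \/ ~h) — ~h is true.
  22. (~g \/ ~b \/ a) — ~g is true.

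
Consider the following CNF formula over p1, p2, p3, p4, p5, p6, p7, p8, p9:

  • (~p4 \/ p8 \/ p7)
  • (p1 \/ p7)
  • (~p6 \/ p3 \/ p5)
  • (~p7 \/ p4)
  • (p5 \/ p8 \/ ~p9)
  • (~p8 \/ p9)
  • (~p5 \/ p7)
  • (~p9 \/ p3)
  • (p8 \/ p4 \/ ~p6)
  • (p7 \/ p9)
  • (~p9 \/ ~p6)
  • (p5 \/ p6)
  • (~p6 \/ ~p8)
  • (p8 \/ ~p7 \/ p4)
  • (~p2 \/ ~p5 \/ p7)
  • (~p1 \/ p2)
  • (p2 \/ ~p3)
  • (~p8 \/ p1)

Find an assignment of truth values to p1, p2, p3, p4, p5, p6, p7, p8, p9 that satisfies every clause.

Branch on p1: take p1 = False.
  then p7 is forced to True.
  then p4 is forced to True.
  then p8 is forced to False.
Try p2 = False.
  then p3 is forced to False.
  then p9 is forced to False.
Set p5 = True and propagate.
p6 is now unconstrained; take p6 = True.

p1=F  p2=F  p3=F  p4=T  p5=T  p6=T  p7=T  p8=F  p9=F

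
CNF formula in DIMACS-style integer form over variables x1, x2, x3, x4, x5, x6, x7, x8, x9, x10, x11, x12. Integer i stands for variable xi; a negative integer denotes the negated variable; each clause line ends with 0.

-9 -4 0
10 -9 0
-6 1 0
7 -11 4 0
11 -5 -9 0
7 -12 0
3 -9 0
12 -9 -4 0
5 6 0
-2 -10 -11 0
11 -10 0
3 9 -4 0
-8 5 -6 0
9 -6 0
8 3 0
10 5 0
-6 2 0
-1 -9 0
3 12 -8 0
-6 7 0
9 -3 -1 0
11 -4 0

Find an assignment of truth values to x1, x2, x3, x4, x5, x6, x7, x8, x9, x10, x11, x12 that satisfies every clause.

x1=False, x2=False, x3=True, x4=False, x5=True, x6=False, x7=True, x8=False, x9=True, x10=True, x11=True, x12=True

x7 occurs only positively in the remaining clauses — set x7 = True.
Branch on x1: take x1 = False.
  then x6 is forced to False.
  then x5 is forced to True.
Set x2 = False and propagate.
For the remaining variables, x3 = True, x4 = False, x8 = False, x9 = True, x10 = True, x11 = True, x12 = True works.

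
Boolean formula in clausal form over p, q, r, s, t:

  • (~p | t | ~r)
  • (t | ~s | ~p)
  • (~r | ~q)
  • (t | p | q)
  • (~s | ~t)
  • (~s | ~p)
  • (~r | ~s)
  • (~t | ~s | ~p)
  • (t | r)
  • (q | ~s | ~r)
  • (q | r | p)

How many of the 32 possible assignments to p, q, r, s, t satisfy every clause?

5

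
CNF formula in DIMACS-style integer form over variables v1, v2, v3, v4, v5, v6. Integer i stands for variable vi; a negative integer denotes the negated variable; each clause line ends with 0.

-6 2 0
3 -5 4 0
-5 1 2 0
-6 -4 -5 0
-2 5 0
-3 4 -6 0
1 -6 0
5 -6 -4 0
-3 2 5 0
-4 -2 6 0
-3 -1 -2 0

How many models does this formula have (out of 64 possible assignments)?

8

Satisfying assignments:
  v1=0 v2=0 v3=0 v4=0 v5=0 v6=0
  v1=0 v2=0 v3=0 v4=1 v5=0 v6=0
  v1=0 v2=1 v3=1 v4=0 v5=1 v6=0
  v1=1 v2=0 v3=0 v4=0 v5=0 v6=0
  v1=1 v2=0 v3=0 v4=1 v5=0 v6=0
  v1=1 v2=0 v3=0 v4=1 v5=1 v6=0
  v1=1 v2=0 v3=1 v4=0 v5=1 v6=0
  v1=1 v2=0 v3=1 v4=1 v5=1 v6=0
That's 8 in total.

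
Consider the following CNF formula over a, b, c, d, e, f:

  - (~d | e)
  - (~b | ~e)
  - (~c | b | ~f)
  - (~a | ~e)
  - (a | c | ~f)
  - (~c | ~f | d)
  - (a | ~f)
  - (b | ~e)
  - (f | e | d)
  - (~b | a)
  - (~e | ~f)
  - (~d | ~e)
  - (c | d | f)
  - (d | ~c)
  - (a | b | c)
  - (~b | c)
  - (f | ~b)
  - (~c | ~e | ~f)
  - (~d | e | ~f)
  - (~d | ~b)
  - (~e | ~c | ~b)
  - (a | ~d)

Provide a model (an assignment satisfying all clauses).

Set a = True and propagate.
  then e is forced to False.
  then d is forced to False.
  then f is forced to True.
  then c is forced to False.
  then b is forced to False.
Every clause has at least one true literal under this assignment.

a=True, b=False, c=False, d=False, e=False, f=True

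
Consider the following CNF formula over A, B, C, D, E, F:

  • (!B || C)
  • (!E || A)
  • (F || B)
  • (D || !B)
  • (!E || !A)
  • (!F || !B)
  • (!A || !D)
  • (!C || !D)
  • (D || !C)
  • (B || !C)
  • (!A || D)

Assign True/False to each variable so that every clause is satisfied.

A=F, B=F, C=F, D=T, E=F, F=T

Pure literal: E appears only negated; assign E = False.
Set A = False and propagate.
Branch on B: take B = False.
  then F is forced to True.
  then C is forced to False.
D is now unconstrained; take D = True.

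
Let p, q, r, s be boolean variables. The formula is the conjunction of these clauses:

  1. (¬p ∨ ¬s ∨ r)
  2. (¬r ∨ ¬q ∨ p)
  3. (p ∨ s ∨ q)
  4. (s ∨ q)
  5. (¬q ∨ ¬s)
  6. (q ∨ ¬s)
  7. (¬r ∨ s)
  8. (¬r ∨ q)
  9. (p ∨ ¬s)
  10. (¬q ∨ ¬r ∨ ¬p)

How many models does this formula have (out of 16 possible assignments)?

The models are:
  p=0 q=1 r=0 s=0
  p=1 q=1 r=0 s=0
That's 2 in total.

2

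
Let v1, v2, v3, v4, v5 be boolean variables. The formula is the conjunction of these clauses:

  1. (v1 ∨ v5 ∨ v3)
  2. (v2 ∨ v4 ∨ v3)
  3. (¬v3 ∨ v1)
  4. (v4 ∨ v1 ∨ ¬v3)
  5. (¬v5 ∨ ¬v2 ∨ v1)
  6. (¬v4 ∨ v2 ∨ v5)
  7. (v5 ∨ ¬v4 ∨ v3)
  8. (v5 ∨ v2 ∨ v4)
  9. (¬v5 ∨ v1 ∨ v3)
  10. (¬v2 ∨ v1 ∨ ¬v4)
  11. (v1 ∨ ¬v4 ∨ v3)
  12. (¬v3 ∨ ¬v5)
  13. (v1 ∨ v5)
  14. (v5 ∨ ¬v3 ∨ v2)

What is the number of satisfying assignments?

6

The models are:
  v1=T v2=F v3=F v4=T v5=T
  v1=T v2=T v3=F v4=F v5=F
  v1=T v2=T v3=F v4=F v5=T
  v1=T v2=T v3=F v4=T v5=T
  v1=T v2=T v3=T v4=F v5=F
  v1=T v2=T v3=T v4=T v5=F
That's 6 in total.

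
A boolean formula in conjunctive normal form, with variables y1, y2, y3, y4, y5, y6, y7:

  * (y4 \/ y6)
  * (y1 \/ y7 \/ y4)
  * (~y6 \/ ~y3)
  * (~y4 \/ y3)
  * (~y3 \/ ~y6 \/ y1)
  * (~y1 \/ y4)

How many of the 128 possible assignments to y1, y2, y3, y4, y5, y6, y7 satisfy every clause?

20

Split on y4, then y1.
  y4=T, y1=T: forces y3=T; y6=F; y2, y5, y7 free → 2^3 = 8.
  y4=T, y1=F: forces y3=T; y6=F; y2, y5, y7 free → 2^3 = 8.
  y4=F, y1=T: a clause becomes empty — 0.
  y4=F, y1=F: remaining (y2,y3,y5,y6,y7) ∈ {(F,F,F,T,T); (F,F,T,T,T); (T,F,F,T,T); (T,F,T,T,T)} — 4.
Total: 8 + 8 + 0 + 4 = 20.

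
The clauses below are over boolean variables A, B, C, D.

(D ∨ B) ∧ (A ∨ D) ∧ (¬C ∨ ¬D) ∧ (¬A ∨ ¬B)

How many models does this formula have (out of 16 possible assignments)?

3

The models are:
  A=0 B=0 C=0 D=1
  A=0 B=1 C=0 D=1
  A=1 B=0 C=0 D=1
Count: 3.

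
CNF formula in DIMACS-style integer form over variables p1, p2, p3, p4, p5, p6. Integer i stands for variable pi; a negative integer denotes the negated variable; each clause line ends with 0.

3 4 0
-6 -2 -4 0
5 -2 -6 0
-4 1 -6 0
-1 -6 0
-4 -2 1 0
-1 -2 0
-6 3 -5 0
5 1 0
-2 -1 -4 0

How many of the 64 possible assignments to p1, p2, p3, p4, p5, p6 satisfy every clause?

Case analysis on p1 and p2:
  p1=1, p2=1: a clause becomes empty — 0.
  p1=1, p2=0: p5 free; 3 ways for (p3,p4,p6) × 2^1 = 6.
  p1=0, p2=1: remaining (p3,p4,p5,p6) ∈ {(1,0,1,0); (1,0,1,1)} — 2.
  p1=0, p2=0: remaining (p3,p4,p5,p6) ∈ {(0,1,1,0); (1,0,1,0); (1,0,1,1); (1,1,1,0)} — 4.
Total: 0 + 6 + 2 + 4 = 12.

12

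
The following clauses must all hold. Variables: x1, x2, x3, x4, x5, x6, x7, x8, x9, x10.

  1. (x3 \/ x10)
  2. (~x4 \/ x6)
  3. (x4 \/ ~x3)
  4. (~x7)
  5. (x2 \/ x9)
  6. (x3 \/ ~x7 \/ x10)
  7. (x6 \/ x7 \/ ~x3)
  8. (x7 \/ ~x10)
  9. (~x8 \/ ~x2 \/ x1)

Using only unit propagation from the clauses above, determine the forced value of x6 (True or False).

True

(~x7) stands alone — x7 = False.
(x7 \/ ~x10): since x7 = False, the clause reduces to (~x10). x10 = False.
From (x3 \/ x10) and x10 = False: x3 = True.
(x4 \/ ~x3) with x3 = True leaves only x4, so x4 = True.
From (x6 \/ ~x4) and x4 = True: x6 = True.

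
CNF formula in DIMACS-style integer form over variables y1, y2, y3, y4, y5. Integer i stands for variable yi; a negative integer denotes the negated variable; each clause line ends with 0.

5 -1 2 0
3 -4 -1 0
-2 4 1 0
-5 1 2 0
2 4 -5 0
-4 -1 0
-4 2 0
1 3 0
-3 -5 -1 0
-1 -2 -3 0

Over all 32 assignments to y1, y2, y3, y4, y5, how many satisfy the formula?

5

Satisfying assignments:
  y1=F y2=F y3=T y4=F y5=F
  y1=F y2=T y3=T y4=T y5=F
  y1=F y2=T y3=T y4=T y5=T
  y1=T y2=T y3=F y4=F y5=F
  y1=T y2=T y3=F y4=F y5=T
That's 5 in total.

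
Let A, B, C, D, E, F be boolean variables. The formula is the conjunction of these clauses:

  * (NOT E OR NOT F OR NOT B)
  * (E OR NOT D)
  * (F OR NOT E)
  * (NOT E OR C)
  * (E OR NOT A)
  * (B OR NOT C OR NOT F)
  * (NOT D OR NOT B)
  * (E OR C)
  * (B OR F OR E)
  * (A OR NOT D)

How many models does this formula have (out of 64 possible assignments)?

2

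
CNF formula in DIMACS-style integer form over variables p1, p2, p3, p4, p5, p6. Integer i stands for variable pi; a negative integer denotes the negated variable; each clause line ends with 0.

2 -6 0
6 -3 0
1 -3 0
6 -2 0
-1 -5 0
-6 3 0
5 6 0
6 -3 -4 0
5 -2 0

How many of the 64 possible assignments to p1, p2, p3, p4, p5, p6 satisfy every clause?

2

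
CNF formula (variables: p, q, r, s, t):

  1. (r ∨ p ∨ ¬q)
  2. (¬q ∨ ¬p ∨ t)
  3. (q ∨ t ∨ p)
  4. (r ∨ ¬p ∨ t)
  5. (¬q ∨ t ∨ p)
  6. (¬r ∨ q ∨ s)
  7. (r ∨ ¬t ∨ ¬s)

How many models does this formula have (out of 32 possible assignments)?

10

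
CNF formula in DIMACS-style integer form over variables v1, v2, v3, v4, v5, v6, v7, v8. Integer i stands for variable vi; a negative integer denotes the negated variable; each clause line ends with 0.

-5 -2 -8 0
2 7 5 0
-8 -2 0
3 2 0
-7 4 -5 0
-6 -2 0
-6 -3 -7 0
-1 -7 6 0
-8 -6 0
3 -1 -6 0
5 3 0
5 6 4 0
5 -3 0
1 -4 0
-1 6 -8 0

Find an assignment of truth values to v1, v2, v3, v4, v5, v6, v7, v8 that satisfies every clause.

v8 occurs only negated in the remaining clauses — set v8 = False.
Set v1 = True and propagate.
Branch on v2: take v2 = False.
  then v3 is forced to True.
  then v5 is forced to True.
Set v4 = False and propagate.
  then v7 is forced to False.
v6 is now unconstrained; take v6 = True.
Check each clause:
  1. (~v8 | ~v5 | ~v2) — ~v8 is true.
  2. (v2 | v5 | v7) — v5 is true.
  3. (~v2 | ~v8) — ~v8 is true.
  4. (v2 | v3) — v3 is true.
  5. (~v7 | v4 | ~v5) — ~v7 is true.
  6. (~v2 | ~v6) — ~v2 is true.
  7. (~v6 | ~v7 | ~v3) — ~v7 is true.
  8. (v6 | ~v1 | ~v7) — ~v7 is true.
  9. (~v6 | ~v8) — ~v8 is true.
  10. (v3 | ~v6 | ~v1) — v3 is true.
  11. (v3 | v5) — v3 is true.
  12. (v5 | v6 | v4) — v5 is true.
  13. (v5 | ~v3) — v5 is true.
  14. (v1 | ~v4) — v1 is true.
  15. (~v1 | v6 | ~v8) — ~v8 is true.

v1=True, v2=False, v3=True, v4=False, v5=True, v6=True, v7=False, v8=False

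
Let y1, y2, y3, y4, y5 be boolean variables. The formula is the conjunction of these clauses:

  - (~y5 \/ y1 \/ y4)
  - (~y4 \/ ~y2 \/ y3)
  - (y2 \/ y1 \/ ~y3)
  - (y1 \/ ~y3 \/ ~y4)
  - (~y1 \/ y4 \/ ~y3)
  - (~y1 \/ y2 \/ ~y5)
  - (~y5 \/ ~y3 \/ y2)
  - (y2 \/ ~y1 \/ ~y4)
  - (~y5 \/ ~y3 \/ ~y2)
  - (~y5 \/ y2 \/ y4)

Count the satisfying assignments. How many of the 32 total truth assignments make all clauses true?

9

Case analysis on y2 and y1:
  y2=1, y1=1: remaining (y3,y4,y5) ∈ {(0,0,0); (0,0,1); (1,1,0)} — 3.
  y2=1, y1=0: remaining (y3,y4,y5) ∈ {(0,0,0); (1,0,0)} — 2.
  y2=0, y1=1: remaining (y3,y4,y5) ∈ {(0,0,0)} — 1.
  y2=0, y1=0: remaining (y3,y4,y5) ∈ {(0,0,0); (0,1,0); (0,1,1)} — 3.
Total: 3 + 2 + 1 + 3 = 9.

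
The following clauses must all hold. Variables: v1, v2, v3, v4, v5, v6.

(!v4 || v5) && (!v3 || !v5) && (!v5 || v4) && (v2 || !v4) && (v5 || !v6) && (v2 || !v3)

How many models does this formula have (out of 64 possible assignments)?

10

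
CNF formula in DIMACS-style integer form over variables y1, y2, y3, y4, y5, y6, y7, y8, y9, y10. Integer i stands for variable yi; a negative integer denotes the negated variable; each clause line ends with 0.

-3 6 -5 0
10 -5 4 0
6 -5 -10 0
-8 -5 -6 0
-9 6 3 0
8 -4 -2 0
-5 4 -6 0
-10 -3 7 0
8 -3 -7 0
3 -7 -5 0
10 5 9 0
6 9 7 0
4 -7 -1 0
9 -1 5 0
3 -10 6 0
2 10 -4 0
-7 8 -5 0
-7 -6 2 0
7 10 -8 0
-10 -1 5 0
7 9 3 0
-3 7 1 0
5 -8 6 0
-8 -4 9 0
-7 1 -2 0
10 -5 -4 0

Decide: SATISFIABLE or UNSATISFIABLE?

Try y1 = True.
Set y2 = False and propagate.
For the remaining variables, y3 = True, y4 = False, y5 = False, y6 = True, y7 = False, y8 = False, y9 = True, y10 = False works.
Every clause has at least one true literal under this assignment.
So y1=True, y2=False, y3=True, y4=False, y5=False, y6=True, y7=False, y8=False, y9=True, y10=False is a satisfying assignment.

SATISFIABLE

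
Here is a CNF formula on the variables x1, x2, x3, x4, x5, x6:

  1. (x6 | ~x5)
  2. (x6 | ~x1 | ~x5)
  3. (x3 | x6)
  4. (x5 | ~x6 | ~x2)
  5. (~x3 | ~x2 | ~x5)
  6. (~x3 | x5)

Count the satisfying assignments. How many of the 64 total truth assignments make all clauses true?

Case analysis on x5 and x6:
  x5=T, x6=T: x1, x4 free; 3 ways for (x2,x3) × 2^2 = 12.
  x5=T, x6=F: a clause becomes empty — 0.
  x5=F, x6=T: remaining (x1,x2,x3,x4) ∈ {(F,F,F,F); (F,F,F,T); (T,F,F,F); (T,F,F,T)} — 4.
  x5=F, x6=F: a clause becomes empty — 0.
Total: 12 + 0 + 4 + 0 = 16.

16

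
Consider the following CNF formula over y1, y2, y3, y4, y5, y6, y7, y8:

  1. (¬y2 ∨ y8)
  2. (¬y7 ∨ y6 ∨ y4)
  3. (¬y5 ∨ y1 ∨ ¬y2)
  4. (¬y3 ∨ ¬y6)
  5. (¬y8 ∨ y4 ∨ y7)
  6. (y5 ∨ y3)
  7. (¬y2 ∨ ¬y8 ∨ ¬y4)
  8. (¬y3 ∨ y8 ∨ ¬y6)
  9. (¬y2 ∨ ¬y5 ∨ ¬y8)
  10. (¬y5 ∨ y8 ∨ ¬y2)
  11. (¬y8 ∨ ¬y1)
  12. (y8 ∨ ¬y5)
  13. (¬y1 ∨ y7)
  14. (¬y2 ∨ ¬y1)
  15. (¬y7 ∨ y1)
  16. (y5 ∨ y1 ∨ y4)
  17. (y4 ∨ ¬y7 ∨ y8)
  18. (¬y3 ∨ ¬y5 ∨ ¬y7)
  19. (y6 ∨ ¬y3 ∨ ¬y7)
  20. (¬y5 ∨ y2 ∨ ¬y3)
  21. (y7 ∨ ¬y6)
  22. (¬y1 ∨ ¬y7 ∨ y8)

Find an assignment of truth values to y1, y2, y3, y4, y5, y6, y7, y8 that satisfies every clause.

y1 = F, y2 = F, y3 = T, y4 = T, y5 = F, y6 = F, y7 = F, y8 = F

Check each clause:
  1. (¬y2 ∨ y8) — ¬y2 is true.
  2. (y6 ∨ ¬y7 ∨ y4) — ¬y7 is true.
  3. (¬y5 ∨ ¬y2 ∨ y1) — ¬y5 is true.
  4. (¬y6 ∨ ¬y3) — ¬y6 is true.
  5. (y7 ∨ y4 ∨ ¬y8) — ¬y8 is true.
  6. (y3 ∨ y5) — y3 is true.
  7. (¬y2 ∨ ¬y4 ∨ ¬y8) — ¬y8 is true.
  8. (y8 ∨ ¬y6 ∨ ¬y3) — ¬y6 is true.
  9. (¬y8 ∨ ¬y2 ∨ ¬y5) — ¬y8 is true.
  10. (¬y2 ∨ ¬y5 ∨ y8) — ¬y5 is true.
  11. (¬y1 ∨ ¬y8) — ¬y8 is true.
  12. (y8 ∨ ¬y5) — ¬y5 is true.
  13. (¬y1 ∨ y7) — ¬y1 is true.
  14. (¬y1 ∨ ¬y2) — ¬y2 is true.
  15. (¬y7 ∨ y1) — ¬y7 is true.
  16. (y1 ∨ y4 ∨ y5) — y4 is true.
  17. (¬y7 ∨ y4 ∨ y8) — ¬y7 is true.
  18. (¬y7 ∨ ¬y5 ∨ ¬y3) — ¬y7 is true.
  19. (¬y3 ∨ y6 ∨ ¬y7) — ¬y7 is true.
  20. (¬y5 ∨ y2 ∨ ¬y3) — ¬y5 is true.
  21. (¬y6 ∨ y7) — ¬y6 is true.
  22. (y8 ∨ ¬y7 ∨ ¬y1) — ¬y7 is true.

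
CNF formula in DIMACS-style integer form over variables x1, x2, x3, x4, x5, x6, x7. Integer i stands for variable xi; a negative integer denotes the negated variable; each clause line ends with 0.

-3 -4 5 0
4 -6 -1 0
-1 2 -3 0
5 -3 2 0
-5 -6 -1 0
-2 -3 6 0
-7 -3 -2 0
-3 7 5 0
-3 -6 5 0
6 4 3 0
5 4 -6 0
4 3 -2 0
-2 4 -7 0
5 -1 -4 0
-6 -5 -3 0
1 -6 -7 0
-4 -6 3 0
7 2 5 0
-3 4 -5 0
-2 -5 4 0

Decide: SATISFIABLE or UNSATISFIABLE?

Branch on x1: take x1 = False.
Try x2 = False.
Branch on x3: take x3 = True.
  then x5 is forced to True.
  then x6 is forced to False.
  then x4 is forced to True.
x7 is now unconstrained; take x7 = True.
So x1=False  x2=False  x3=True  x4=True  x5=True  x6=False  x7=True is a satisfying assignment.

SATISFIABLE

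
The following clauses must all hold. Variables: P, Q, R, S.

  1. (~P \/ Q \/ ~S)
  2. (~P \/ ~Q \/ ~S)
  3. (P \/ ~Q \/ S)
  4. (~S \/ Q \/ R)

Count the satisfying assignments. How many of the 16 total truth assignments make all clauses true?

9

Split on Q, then S.
  Q=1, S=1: remaining (P,R) ∈ {(0,0); (0,1)} — 2.
  Q=1, S=0: remaining (P,R) ∈ {(1,0); (1,1)} — 2.
  Q=0, S=1: remaining (P,R) ∈ {(0,1)} — 1.
  Q=0, S=0: remaining (P,R) ∈ {(0,0); (0,1); (1,0); (1,1)} — 4.
Total: 2 + 2 + 1 + 4 = 9.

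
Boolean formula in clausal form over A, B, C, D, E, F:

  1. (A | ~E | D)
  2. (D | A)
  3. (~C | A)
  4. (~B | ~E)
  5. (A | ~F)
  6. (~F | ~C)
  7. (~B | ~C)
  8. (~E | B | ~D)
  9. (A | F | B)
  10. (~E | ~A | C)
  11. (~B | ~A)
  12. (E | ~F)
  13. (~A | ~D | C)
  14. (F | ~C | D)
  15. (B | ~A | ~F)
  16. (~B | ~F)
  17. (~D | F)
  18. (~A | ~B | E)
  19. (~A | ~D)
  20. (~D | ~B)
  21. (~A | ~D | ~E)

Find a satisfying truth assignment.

A=1, B=0, C=0, D=0, E=0, F=0

Check each clause:
  1. (~E | D | A) — A is true.
  2. (A | D) — A is true.
  3. (~C | A) — A is true.
  4. (~E | ~B) — ~E is true.
  5. (A | ~F) — A is true.
  6. (~C | ~F) — ~F is true.
  7. (~B | ~C) — ~C is true.
  8. (B | ~E | ~D) — ~E is true.
  9. (A | B | F) — A is true.
  10. (C | ~A | ~E) — ~E is true.
  11. (~B | ~A) — ~B is true.
  12. (E | ~F) — ~F is true.
  13. (C | ~D | ~A) — ~D is true.
  14. (F | D | ~C) — ~C is true.
  15. (~A | ~F | B) — ~F is true.
  16. (~F | ~B) — ~F is true.
  17. (F | ~D) — ~D is true.
  18. (~A | ~B | E) — ~B is true.
  19. (~A | ~D) — ~D is true.
  20. (~D | ~B) — ~D is true.
  21. (~D | ~E | ~A) — ~E is true.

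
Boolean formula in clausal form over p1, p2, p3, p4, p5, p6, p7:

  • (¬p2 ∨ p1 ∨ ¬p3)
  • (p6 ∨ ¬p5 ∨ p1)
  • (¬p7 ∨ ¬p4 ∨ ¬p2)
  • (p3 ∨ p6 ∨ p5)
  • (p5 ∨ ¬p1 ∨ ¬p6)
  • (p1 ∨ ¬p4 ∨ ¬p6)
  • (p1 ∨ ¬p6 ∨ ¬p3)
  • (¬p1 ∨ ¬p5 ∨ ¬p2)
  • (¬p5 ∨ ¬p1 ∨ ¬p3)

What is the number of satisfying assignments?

27

Case analysis on p1 and p5:
  p1=1, p5=1: forces p2=0; p3=0; p4, p6, p7 free → 2^3 = 8.
  p1=1, p5=0: 7 of the 32 assignments to (p2,p3,p4,p6,p7) work.
  p1=0, p5=1: remaining (p2,p3,p4,p6,p7) ∈ {(0,0,0,1,0); (0,0,0,1,1); (1,0,0,1,0); (1,0,0,1,1)} — 4.
  p1=0, p5=0: p7 free; 4 ways for (p2,p3,p4,p6) × 2^1 = 8.
Total: 8 + 7 + 4 + 8 = 27.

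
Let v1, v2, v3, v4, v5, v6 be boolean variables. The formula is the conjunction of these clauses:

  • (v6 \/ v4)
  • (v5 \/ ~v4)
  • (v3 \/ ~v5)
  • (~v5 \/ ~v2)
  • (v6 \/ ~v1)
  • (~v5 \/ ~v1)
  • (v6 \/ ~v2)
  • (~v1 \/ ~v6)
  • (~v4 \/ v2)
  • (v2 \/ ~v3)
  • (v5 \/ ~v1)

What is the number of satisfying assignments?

Satisfying assignments:
  v1=F v2=F v3=F v4=F v5=F v6=T
  v1=F v2=T v3=F v4=F v5=F v6=T
  v1=F v2=T v3=T v4=F v5=F v6=T
That's 3 in total.

3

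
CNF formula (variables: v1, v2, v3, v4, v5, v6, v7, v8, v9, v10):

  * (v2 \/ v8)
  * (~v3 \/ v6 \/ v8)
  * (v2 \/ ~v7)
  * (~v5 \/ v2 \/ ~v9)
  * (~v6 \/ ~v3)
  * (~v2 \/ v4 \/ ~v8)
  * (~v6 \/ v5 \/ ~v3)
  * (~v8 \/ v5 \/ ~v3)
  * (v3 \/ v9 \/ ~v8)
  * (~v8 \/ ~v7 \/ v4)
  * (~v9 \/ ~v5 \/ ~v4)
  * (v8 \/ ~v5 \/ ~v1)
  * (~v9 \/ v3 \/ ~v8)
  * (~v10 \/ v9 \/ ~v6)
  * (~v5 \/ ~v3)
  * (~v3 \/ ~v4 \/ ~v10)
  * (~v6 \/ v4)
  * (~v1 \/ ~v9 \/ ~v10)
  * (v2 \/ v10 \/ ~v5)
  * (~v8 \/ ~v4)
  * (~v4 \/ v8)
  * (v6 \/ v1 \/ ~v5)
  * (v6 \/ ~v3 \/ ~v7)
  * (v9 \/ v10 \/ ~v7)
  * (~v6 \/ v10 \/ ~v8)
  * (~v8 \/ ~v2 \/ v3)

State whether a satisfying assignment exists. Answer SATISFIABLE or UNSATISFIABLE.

SATISFIABLE

v7 occurs only negated in the remaining clauses — set v7 = False.
Branch on v1: take v1 = True.
The remaining clauses are satisfied by v2 = True, v3 = False, v4 = False, v5 = False, v6 = False, v8 = False, v9 = False, v10 = False.
So v1=1, v2=1, v3=0, v4=0, v5=0, v6=0, v7=0, v8=0, v9=0, v10=0 is a satisfying assignment.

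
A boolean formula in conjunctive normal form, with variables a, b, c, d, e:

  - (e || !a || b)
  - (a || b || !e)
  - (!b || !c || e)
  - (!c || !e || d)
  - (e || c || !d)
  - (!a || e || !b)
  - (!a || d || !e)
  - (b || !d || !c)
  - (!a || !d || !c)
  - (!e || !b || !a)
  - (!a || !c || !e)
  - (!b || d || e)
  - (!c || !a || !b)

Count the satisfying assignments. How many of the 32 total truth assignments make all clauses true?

Satisfying assignments:
  a=0 b=0 c=0 d=0 e=0
  a=0 b=0 c=1 d=0 e=0
  a=0 b=1 c=0 d=0 e=1
  a=0 b=1 c=0 d=1 e=1
  a=0 b=1 c=1 d=1 e=1
  a=1 b=0 c=0 d=1 e=1
That's 6 in total.

6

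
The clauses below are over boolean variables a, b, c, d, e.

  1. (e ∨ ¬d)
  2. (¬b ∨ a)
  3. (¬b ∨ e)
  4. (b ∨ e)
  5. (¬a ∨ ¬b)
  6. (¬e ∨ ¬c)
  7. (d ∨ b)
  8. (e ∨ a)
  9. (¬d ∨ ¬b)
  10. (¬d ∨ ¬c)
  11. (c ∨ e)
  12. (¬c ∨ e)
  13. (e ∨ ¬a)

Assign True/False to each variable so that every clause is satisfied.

a=True  b=False  c=False  d=True  e=True

Check each clause:
  1. (¬d ∨ e) — e is true.
  2. (a ∨ ¬b) — a is true.
  3. (¬b ∨ e) — e is true.
  4. (e ∨ b) — e is true.
  5. (¬b ∨ ¬a) — ¬b is true.
  6. (¬e ∨ ¬c) — ¬c is true.
  7. (b ∨ d) — d is true.
  8. (e ∨ a) — a is true.
  9. (¬d ∨ ¬b) — ¬b is true.
  10. (¬d ∨ ¬c) — ¬c is true.
  11. (e ∨ c) — e is true.
  12. (¬c ∨ e) — e is true.
  13. (¬a ∨ e) — e is true.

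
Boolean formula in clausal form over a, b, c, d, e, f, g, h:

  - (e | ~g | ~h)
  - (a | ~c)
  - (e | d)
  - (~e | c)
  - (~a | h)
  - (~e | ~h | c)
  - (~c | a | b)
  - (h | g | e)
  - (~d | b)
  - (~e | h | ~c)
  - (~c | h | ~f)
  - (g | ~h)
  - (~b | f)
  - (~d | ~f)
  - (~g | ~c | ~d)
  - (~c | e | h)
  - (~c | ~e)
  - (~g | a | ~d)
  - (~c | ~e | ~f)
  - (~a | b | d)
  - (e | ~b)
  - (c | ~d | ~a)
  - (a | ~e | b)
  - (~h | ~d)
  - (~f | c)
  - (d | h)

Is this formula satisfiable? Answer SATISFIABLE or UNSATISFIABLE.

c = True:
  propagation gives a=True, h=True, g=True, e=True; an empty clause results — contradiction.
c = False:
  propagation gives e=False, d=True, b=True; an empty clause results — contradiction.
Every branch closes, so no satisfying assignment exists.

UNSATISFIABLE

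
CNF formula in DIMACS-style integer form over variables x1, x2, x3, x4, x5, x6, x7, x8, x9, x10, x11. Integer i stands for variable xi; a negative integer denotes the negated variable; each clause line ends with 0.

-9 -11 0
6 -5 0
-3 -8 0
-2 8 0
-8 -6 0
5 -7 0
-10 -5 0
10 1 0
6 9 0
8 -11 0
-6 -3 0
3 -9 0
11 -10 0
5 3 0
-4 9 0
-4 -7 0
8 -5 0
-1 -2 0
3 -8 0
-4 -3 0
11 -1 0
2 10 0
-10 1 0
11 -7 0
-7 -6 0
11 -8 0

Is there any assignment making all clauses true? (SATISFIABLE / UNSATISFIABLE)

x8 = True:
  propagation gives x3=False; an empty clause results — contradiction.
x8 = False:
  propagation gives x2=False, x11=False, x10=False; an empty clause results — contradiction.
Every branch closes, so no satisfying assignment exists.

UNSATISFIABLE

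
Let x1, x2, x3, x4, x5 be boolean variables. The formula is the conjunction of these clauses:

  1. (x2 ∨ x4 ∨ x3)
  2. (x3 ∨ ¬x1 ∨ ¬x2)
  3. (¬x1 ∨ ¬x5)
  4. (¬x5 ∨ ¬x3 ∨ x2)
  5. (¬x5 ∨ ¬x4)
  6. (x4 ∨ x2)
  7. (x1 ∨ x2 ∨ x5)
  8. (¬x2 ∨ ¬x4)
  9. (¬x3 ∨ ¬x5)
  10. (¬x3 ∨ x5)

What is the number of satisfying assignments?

3

The models are:
  x1=F x2=T x3=F x4=F x5=F
  x1=F x2=T x3=F x4=F x5=T
  x1=T x2=F x3=F x4=T x5=F
Count: 3.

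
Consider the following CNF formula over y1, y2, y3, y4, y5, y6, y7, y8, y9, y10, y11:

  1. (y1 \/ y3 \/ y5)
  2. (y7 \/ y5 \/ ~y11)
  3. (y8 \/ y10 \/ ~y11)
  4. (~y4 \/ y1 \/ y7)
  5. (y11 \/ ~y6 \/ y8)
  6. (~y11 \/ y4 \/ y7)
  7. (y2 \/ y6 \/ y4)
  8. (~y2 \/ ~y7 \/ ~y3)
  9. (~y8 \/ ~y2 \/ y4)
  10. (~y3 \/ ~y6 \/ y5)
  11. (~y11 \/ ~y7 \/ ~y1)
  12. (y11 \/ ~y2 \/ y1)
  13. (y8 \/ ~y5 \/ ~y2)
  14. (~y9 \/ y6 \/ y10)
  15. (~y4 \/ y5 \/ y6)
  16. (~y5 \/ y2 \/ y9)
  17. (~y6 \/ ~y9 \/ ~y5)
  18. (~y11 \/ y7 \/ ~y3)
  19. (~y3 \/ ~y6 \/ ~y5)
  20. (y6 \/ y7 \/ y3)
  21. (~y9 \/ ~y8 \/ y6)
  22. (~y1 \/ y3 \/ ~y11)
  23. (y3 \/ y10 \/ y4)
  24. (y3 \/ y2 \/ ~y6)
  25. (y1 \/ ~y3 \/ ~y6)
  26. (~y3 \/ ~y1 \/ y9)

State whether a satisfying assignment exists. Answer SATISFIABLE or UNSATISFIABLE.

Try y1 = True.
The remaining clauses are satisfied by y2 = True, y3 = False, y4 = True, y5 = True, y6 = False, y7 = True, y8 = True, y9 = False, y10 = False, y11 = False.
So y1 = 1, y2 = 1, y3 = 0, y4 = 1, y5 = 1, y6 = 0, y7 = 1, y8 = 1, y9 = 0, y10 = 0, y11 = 0 is a satisfying assignment.

SATISFIABLE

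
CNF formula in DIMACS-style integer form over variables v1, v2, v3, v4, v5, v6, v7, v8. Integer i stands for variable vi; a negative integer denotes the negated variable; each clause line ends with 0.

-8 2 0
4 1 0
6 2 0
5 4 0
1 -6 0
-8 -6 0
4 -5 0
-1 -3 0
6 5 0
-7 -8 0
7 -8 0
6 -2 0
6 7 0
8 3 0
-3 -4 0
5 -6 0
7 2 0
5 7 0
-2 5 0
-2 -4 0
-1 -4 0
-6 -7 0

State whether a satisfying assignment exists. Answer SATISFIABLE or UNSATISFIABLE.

UNSATISFIABLE

v6 = True:
  propagation gives v1=True, v8=False, v3=False; an empty clause results — contradiction.
v6 = False:
  propagation gives v2=True; an empty clause results — contradiction.
Every branch closes, so no satisfying assignment exists.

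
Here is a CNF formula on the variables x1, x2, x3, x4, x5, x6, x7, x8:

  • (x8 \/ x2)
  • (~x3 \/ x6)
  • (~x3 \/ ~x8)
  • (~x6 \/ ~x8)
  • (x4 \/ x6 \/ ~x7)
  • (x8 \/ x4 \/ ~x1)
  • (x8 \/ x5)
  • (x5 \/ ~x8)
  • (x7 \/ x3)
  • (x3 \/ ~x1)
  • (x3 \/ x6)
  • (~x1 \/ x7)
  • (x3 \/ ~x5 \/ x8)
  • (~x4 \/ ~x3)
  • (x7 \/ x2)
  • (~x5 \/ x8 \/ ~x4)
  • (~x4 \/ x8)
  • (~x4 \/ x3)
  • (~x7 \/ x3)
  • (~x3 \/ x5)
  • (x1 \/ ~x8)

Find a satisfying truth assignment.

x1=False, x2=True, x3=True, x4=False, x5=True, x6=True, x7=True, x8=False

Check each clause:
  1. (x8 \/ x2) — x2 is true.
  2. (~x3 \/ x6) — x6 is true.
  3. (~x8 \/ ~x3) — ~x8 is true.
  4. (~x6 \/ ~x8) — ~x8 is true.
  5. (~x7 \/ x4 \/ x6) — x6 is true.
  6. (x8 \/ x4 \/ ~x1) — ~x1 is true.
  7. (x5 \/ x8) — x5 is true.
  8. (~x8 \/ x5) — ~x8 is true.
  9. (x7 \/ x3) — x3 is true.
  10. (~x1 \/ x3) — x3 is true.
  11. (x6 \/ x3) — x3 is true.
  12. (x7 \/ ~x1) — ~x1 is true.
  13. (~x5 \/ x8 \/ x3) — x3 is true.
  14. (~x3 \/ ~x4) — ~x4 is true.
  15. (x7 \/ x2) — x2 is true.
  16. (x8 \/ ~x4 \/ ~x5) — ~x4 is true.
  17. (~x4 \/ x8) — ~x4 is true.
  18. (x3 \/ ~x4) — x3 is true.
  19. (~x7 \/ x3) — x3 is true.
  20. (~x3 \/ x5) — x5 is true.
  21. (~x8 \/ x1) — ~x8 is true.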